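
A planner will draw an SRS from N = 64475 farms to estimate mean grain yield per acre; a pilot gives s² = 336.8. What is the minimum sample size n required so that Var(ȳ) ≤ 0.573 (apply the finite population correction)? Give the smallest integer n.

583

Without fpc, n₀ = s²/D = 336.8/0.573 = 587.7836.
With fpc, (1 − n/N)·s²/n ≤ D requires n ≥ n₀/(1 + n₀/N) = 587.7836/(1 + 587.7836/64475) = 582.4735.
Rounding up, n = 583.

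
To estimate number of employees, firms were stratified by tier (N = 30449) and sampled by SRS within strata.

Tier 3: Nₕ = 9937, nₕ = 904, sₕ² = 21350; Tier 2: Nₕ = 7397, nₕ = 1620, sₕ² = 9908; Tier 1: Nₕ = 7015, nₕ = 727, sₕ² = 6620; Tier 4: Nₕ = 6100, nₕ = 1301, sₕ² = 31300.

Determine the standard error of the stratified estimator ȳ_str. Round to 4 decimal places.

Var(ȳ_str) = Σₕ Wₕ²(1 − fₕ)sₕ²/nₕ with Wₕ = Nₕ/N, N = 30449.
Tier 3: Wₕ = 0.32634898; term = 0.32634898²·(1 − 0.09097313)·21350/904 = 2.2864972.
Tier 2: Wₕ = 0.24293080; term = 0.24293080²·(1 − 0.21900771)·9908/1620 = 0.2818921.
Tier 1: Wₕ = 0.23038523; term = 0.23038523²·(1 − 0.10363507)·6620/727 = 0.4332292.
Tier 4: Wₕ = 0.20033499; term = 0.20033499²·(1 − 0.21327869)·31300/1301 = 0.75962904.
Sum = 3.7612475.
SE = √(3.7612475) = 1.9394.

1.9394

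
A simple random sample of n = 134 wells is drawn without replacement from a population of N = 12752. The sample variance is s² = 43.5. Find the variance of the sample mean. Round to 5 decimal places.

Under SRS without replacement, Var(ȳ) = (1 − f)·s²/n with f = n/N = 134/12752 = 0.01050816.
Var(ȳ) = (1 − 0.01050816)·43.5/134 = 0.98949184·0.32462687 = 0.32121564.

0.32122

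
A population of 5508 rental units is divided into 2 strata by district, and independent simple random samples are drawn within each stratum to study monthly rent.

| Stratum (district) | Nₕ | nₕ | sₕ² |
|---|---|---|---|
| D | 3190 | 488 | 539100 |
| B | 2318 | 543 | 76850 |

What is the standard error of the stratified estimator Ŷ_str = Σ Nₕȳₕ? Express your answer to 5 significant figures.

100520

Var(Ŷ_str) = Σₕ Nₕ²(1 − fₕ)sₕ²/nₕ.
D: 3190²·(1 − 488/3190)·539100/488 = 9.5219421 × 10^9.
B: 2318²·(1 − 543/2318)·76850/543 = 5.8231212 × 10^8.
Sum = 1.0104254 × 10^10.
SE = √(1.0104254 × 10^10) = 100520.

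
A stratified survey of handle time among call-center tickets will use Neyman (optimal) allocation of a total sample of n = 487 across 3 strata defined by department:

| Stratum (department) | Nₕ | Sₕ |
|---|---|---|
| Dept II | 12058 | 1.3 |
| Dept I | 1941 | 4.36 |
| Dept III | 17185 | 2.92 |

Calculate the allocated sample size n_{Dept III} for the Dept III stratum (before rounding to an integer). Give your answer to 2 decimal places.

328.83

Neyman allocation: nₕ = n·NₕSₕ / Σⱼ NⱼSⱼ.
Σ NⱼSⱼ = 12058·1.3 + 1941·4.36 + 17185·2.92 = 74318.36.
n_{Dept III} = 487·17185·2.92 / 74318.36 = 328.83.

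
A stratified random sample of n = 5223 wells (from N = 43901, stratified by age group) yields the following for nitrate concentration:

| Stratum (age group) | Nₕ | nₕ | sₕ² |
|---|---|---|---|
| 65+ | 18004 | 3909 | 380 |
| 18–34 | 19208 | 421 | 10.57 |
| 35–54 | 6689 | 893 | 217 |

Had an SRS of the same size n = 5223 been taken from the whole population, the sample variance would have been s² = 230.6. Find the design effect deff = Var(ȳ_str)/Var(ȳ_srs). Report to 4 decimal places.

0.5756

Var(ȳ_str) = Σ Wₕ²(1−fₕ)sₕ²/nₕ with Wₕ = Nₕ/43901:
  65+: (18004/43901)²·(1−3909/18004)·380/3909 = 0.0127998
  18–34: (19208/43901)²·(1−421/19208)·10.57/421 = 0.0047009285
  35–54: (6689/43901)²·(1−893/6689)·217/893 = 0.0048882006
  → Var(ȳ_str) = 0.022388929.
Var(ȳ_srs) = (1 − 5223/43901)·230.6/5223 = 0.038898143.
deff = 0.022388929 / 0.038898143 = 0.5756.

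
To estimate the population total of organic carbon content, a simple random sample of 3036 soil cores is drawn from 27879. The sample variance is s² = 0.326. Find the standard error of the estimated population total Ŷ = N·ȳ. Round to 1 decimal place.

272.7

Var(Ŷ) = N²·Var(ȳ) = N²·(1 − n/N)·s²/n.
f = 3036/27879 = 0.10889917; Var(ȳ) = 0.89110083·0.326/3036 = 9.568474 × 10^-5.
Var(Ŷ) = 27879² · (9.568474 × 10^-5) = 74369.877.
SE(Ŷ) = √(74369.877) = 272.7.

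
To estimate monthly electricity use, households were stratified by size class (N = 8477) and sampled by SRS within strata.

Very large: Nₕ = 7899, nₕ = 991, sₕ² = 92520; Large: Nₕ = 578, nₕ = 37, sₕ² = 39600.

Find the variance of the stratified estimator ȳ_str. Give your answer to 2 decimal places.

75.55

Var(ȳ_str) = Σₕ Wₕ²(1 − fₕ)sₕ²/nₕ with Wₕ = Nₕ/N, N = 8477.
Very large: Wₕ = 0.93181550; term = 0.93181550²·(1 − 0.12545892)·92520/991 = 70.892786.
Large: Wₕ = 0.06818450; term = 0.06818450²·(1 − 0.06401384)·39600/37 = 4.6572998.
Sum = 75.550086.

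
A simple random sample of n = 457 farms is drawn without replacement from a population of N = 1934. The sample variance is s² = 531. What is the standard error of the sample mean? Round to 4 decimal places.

Under SRS without replacement, Var(ȳ) = (1 − f)·s²/n with f = n/N = 457/1934 = 0.23629783.
Var(ȳ) = (1 − 0.23629783)·531/457 = 0.76370217·1.1619256 = 0.88736511.
SE(ȳ) = √(0.88736511) = 0.9420.

0.9420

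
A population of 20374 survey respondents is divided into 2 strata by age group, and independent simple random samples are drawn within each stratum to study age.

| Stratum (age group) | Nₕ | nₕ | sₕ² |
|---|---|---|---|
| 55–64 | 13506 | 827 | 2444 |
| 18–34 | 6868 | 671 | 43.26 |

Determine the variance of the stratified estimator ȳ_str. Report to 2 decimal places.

1.23

Var(ȳ_str) = Σₕ Wₕ²(1 − fₕ)sₕ²/nₕ with Wₕ = Nₕ/N, N = 20374.
55–64: Wₕ = 0.66290370; term = 0.66290370²·(1 − 0.06123205)·2444/827 = 1.2191435.
18–34: Wₕ = 0.33709630; term = 0.33709630²·(1 − 0.09769948)·43.26/671 = 0.0066103305.
Sum = 1.2257538.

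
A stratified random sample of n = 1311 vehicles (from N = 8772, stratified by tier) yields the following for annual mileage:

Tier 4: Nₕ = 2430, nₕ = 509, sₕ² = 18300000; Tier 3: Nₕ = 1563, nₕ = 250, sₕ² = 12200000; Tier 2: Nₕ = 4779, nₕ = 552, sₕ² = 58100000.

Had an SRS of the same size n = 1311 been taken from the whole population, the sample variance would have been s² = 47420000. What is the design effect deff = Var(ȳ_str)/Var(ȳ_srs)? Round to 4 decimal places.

1.0114

Var(ȳ_str) = Σ Wₕ²(1−fₕ)sₕ²/nₕ with Wₕ = Nₕ/8772:
  Tier 4: (2430/8772)²·(1−509/2430)·18300000/509 = 2181.0705
  Tier 3: (1563/8772)²·(1−250/1563)·12200000/250 = 1301.5063
  Tier 2: (4779/8772)²·(1−552/4779)·58100000/552 = 27631.794
  → Var(ȳ_str) = 31114.371.
Var(ȳ_srs) = (1 − 1311/8772)·47420000/1311 = 30765.025.
deff = 31114.371 / 30765.025 = 1.0114.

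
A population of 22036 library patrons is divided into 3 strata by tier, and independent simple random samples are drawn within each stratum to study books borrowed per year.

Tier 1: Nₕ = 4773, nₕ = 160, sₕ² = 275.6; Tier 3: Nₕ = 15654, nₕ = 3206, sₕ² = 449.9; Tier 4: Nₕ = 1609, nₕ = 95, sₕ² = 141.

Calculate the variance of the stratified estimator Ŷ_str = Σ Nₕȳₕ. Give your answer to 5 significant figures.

Var(Ŷ_str) = Σₕ Nₕ²(1 − fₕ)sₕ²/nₕ.
Tier 1: 4773²·(1 − 160/4773)·275.6/160 = 3.7925745 × 10^7.
Tier 3: 15654²·(1 − 3206/15654)·449.9/3206 = 2.7344966 × 10^7.
Tier 4: 1609²·(1 − 95/1609)·141/95 = 3.6155754 × 10^6.
Sum = 6.8886286 × 10^7.

6.8886 × 10^7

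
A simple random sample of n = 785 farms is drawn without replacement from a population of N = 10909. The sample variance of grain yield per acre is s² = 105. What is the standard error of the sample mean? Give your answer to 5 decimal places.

0.35232

Under SRS without replacement, Var(ȳ) = (1 − f)·s²/n with f = n/N = 785/10909 = 0.07195893.
Var(ȳ) = (1 − 0.07195893)·105/785 = 0.92804107·0.13375796 = 0.12413288.
SE(ȳ) = √(0.12413288) = 0.35232.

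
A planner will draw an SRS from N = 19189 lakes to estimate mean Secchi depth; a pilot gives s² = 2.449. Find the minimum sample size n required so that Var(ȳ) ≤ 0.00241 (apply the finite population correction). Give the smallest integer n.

966

Without fpc, n₀ = s²/D = 2.449/0.00241 = 1016.1826.
With fpc, (1 − n/N)·s²/n ≤ D requires n ≥ n₀/(1 + n₀/N) = 1016.1826/(1 + 1016.1826/19189) = 965.0756.
Rounding up, n = 966.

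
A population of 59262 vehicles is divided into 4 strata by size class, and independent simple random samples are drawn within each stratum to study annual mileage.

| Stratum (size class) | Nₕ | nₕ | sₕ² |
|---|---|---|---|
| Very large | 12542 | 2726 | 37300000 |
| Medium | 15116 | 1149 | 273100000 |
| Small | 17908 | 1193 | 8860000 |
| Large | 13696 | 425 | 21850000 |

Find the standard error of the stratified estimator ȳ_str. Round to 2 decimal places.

134.39

Var(ȳ_str) = Σₕ Wₕ²(1 − fₕ)sₕ²/nₕ with Wₕ = Nₕ/N, N = 59262.
Very large: Wₕ = 0.21163646; term = 0.21163646²·(1 − 0.21734970)·37300000/2726 = 479.65803.
Medium: Wₕ = 0.25507070; term = 0.25507070²·(1 − 0.07601217)·273100000/1149 = 14288.58.
Small: Wₕ = 0.30218352; term = 0.30218352²·(1 − 0.06661827)·8860000/1193 = 632.98605.
Large: Wₕ = 0.23110931; term = 0.23110931²·(1 − 0.03103096)·21850000/425 = 2660.7698.
Sum = 18061.994.
SE = √(18061.994) = 134.39.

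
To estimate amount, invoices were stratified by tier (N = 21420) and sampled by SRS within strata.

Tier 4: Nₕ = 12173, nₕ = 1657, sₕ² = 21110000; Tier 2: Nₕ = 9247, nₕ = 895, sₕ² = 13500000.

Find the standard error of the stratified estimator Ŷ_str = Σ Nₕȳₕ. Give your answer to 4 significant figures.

1.672 × 10^6

Var(Ŷ_str) = Σₕ Nₕ²(1 − fₕ)sₕ²/nₕ.
Tier 4: 12173²·(1 − 1657/12173)·21110000/1657 = 1.6308496 × 10^12.
Tier 2: 9247²·(1 − 895/9247)·13500000/895 = 1.164936 × 10^12.
Sum = 2.7957856 × 10^12.
SE = √(2.7957856 × 10^12) = 1.672 × 10^6.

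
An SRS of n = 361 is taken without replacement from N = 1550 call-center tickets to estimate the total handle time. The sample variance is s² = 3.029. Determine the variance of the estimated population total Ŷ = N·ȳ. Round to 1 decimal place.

15463.4

Var(Ŷ) = N²·Var(ȳ) = N²·(1 − n/N)·s²/n.
f = 361/1550 = 0.23290323; Var(ȳ) = 0.76709677·3.029/361 = 0.0064363882.
Var(Ŷ) = 1550² · 0.0064363882 = 15463.423.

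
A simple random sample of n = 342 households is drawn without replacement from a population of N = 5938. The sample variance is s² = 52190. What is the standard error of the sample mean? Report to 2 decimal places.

11.99

Under SRS without replacement, Var(ȳ) = (1 − f)·s²/n with f = n/N = 342/5938 = 0.05759515.
Var(ȳ) = (1 − 0.05759515)·52190/342 = 0.94240485·152.60234 = 143.81318.
SE(ȳ) = √(143.81318) = 11.99.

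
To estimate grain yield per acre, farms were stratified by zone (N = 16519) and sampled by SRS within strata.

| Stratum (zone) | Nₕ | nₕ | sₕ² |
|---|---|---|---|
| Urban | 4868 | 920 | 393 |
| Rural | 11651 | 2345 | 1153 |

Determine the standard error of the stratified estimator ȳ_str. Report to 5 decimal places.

Var(ȳ_str) = Σₕ Wₕ²(1 − fₕ)sₕ²/nₕ with Wₕ = Nₕ/N, N = 16519.
Urban: Wₕ = 0.29469096; term = 0.29469096²·(1 − 0.18898932)·393/920 = 0.030086033.
Rural: Wₕ = 0.70530904; term = 0.70530904²·(1 − 0.20127028)·1153/2345 = 0.1953643.
Sum = 0.22545033.
SE = √(0.22545033) = 0.47482.

0.47482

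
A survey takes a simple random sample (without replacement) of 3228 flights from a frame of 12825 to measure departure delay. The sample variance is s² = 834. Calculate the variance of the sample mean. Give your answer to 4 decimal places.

Under SRS without replacement, Var(ȳ) = (1 − f)·s²/n with f = n/N = 3228/12825 = 0.25169591.
Var(ȳ) = (1 − 0.25169591)·834/3228 = 0.74830409·0.25836431 = 0.19333507.

0.1933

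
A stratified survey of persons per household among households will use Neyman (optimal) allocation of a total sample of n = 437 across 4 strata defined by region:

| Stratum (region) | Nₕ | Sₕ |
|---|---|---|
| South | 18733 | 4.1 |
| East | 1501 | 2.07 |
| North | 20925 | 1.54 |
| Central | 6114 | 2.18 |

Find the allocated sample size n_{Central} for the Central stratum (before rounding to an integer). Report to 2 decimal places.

46.42

Neyman allocation: nₕ = n·NₕSₕ / Σⱼ NⱼSⱼ.
Σ NⱼSⱼ = 18733·4.1 + 1501·2.07 + 20925·1.54 + 6114·2.18 = 125465.39.
n_{Central} = 437·6114·2.18 / 125465.39 = 46.42.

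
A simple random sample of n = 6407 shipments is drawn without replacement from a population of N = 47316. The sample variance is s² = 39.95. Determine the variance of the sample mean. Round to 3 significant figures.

Under SRS without replacement, Var(ȳ) = (1 − f)·s²/n with f = n/N = 6407/47316 = 0.13540874.
Var(ȳ) = (1 − 0.13540874)·39.95/6407 = 0.86459126·0.0062353676 = 0.0053910443.

0.00539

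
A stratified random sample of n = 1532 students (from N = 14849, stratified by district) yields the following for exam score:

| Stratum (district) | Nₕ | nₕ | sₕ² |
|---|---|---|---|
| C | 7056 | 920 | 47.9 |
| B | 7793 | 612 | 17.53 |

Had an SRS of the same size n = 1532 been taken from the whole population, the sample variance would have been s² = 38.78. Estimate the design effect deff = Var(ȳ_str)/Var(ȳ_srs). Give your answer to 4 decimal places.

Var(ȳ_str) = Σ Wₕ²(1−fₕ)sₕ²/nₕ with Wₕ = Nₕ/14849:
  C: (7056/14849)²·(1−920/7056)·47.9/920 = 0.010223443
  B: (7793/14849)²·(1−612/7793)·17.53/612 = 0.0072698539
  → Var(ȳ_str) = 0.017493297.
Var(ȳ_srs) = (1 − 1532/14849)·38.78/1532 = 0.022701692.
deff = 0.017493297 / 0.022701692 = 0.7706.

0.7706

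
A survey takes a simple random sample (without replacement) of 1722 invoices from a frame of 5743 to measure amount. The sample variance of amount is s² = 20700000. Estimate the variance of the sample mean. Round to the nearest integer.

8417

Under SRS without replacement, Var(ȳ) = (1 − f)·s²/n with f = n/N = 1722/5743 = 0.29984329.
Var(ȳ) = (1 − 0.29984329)·20700000/1722 = 0.70015671·12020.906 = 8416.518.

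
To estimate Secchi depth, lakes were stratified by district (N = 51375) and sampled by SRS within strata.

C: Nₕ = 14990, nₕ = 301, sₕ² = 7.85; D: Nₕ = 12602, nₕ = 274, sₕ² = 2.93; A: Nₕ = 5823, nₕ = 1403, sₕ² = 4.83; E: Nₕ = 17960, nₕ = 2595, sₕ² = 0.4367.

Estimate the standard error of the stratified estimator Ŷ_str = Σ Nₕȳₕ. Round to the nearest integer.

Var(Ŷ_str) = Σₕ Nₕ²(1 − fₕ)sₕ²/nₕ.
C: 14990²·(1 − 301/14990)·7.85/301 = 5.7424474 × 10^6.
D: 12602²·(1 − 274/12602)·2.93/274 = 1.6613042 × 10^6.
A: 5823²·(1 − 1403/5823)·4.83/1403 = 88605.059.
E: 17960²·(1 − 2595/17960)·0.4367/2595 = 46439.2.
Sum = 7.5387959 × 10^6.
SE = √(7.5387959 × 10^6) = 2746.

2746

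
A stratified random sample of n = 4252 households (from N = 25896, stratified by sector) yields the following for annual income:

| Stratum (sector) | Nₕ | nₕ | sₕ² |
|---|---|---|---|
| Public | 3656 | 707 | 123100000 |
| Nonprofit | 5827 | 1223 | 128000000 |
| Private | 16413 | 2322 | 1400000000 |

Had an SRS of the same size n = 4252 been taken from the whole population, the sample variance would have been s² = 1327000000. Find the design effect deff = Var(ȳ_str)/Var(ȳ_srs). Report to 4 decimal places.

0.8239

Var(ȳ_str) = Σ Wₕ²(1−fₕ)sₕ²/nₕ with Wₕ = Nₕ/25896:
  Public: (3656/25896)²·(1−707/3656)·123100000/707 = 2799.3308
  Nonprofit: (5827/25896)²·(1−1223/5827)·128000000/1223 = 4186.9567
  Private: (16413/25896)²·(1−2322/16413)·1400000000/2322 = 207936.26
  → Var(ȳ_str) = 214922.55.
Var(ȳ_srs) = (1 − 4252/25896)·1327000000/4252 = 260844.99.
deff = 214922.55 / 260844.99 = 0.8239.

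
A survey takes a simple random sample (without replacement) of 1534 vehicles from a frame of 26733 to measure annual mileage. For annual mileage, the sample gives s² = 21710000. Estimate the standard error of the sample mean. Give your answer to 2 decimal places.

115.50

Under SRS without replacement, Var(ȳ) = (1 − f)·s²/n with f = n/N = 1534/26733 = 0.05738226.
Var(ȳ) = (1 − 0.05738226)·21710000/1534 = 0.94261774·14152.542 = 13340.437.
SE(ȳ) = √(13340.437) = 115.50.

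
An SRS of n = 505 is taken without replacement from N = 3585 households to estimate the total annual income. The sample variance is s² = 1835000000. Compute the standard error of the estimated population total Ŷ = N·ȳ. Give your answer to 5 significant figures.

6.3342 × 10^6

Var(Ŷ) = N²·Var(ȳ) = N²·(1 − n/N)·s²/n.
f = 505/3585 = 0.14086471; Var(ȳ) = 0.85913529·1835000000/505 = 3.1218084 × 10^6.
Var(Ŷ) = 3585² · (3.1218084 × 10^6) = 4.0122184 × 10^13.
SE(Ŷ) = √(4.0122184 × 10^13) = 6.3342 × 10^6.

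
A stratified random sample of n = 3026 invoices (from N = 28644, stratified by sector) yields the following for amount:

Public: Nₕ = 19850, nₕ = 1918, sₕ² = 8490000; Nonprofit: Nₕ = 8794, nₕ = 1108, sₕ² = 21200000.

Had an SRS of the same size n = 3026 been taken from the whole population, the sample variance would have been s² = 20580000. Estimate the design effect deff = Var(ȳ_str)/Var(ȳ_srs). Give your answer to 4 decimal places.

Var(ȳ_str) = Σ Wₕ²(1−fₕ)sₕ²/nₕ with Wₕ = Nₕ/28644:
  Public: (19850/28644)²·(1−1918/19850)·8490000/1918 = 1920.3527
  Nonprofit: (8794/28644)²·(1−1108/8794)·21200000/1108 = 1576.2156
  → Var(ȳ_str) = 3496.5683.
Var(ȳ_srs) = (1 − 3026/28644)·20580000/3026 = 6082.5824.
deff = 3496.5683 / 6082.5824 = 0.5748.

0.5748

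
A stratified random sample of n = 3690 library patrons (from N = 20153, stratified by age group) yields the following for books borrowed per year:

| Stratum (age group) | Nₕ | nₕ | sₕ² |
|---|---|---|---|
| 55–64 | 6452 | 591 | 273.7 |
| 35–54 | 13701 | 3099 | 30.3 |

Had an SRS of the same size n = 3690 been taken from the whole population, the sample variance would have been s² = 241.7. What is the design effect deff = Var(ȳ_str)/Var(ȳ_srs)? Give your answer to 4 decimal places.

Var(ȳ_str) = Σ Wₕ²(1−fₕ)sₕ²/nₕ with Wₕ = Nₕ/20153:
  55–64: (6452/20153)²·(1−591/6452)·273.7/591 = 0.043119527
  35–54: (13701/20153)²·(1−3099/13701)·30.3/3099 = 0.0034968879
  → Var(ȳ_str) = 0.046616415.
Var(ȳ_srs) = (1 − 3690/20153)·241.7/3690 = 0.053508103.
deff = 0.046616415 / 0.053508103 = 0.8712.

0.8712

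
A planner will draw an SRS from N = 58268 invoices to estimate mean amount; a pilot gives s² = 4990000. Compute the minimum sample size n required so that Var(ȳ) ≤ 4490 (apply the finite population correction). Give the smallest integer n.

Without fpc, n₀ = s²/D = 4990000/4490 = 1111.3586.
With fpc, (1 − n/N)·s²/n ≤ D requires n ≥ n₀/(1 + n₀/N) = 1111.3586/(1 + 1111.3586/58268) = 1090.5581.
Rounding up, n = 1091.

1091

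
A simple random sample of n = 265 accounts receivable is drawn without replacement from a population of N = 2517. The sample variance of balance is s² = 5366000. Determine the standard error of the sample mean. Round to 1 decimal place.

Under SRS without replacement, Var(ȳ) = (1 − f)·s²/n with f = n/N = 265/2517 = 0.10528407.
Var(ȳ) = (1 − 0.10528407)·5366000/265 = 0.89471593·20249.057 = 18117.154.
SE(ȳ) = √(18117.154) = 134.6.

134.6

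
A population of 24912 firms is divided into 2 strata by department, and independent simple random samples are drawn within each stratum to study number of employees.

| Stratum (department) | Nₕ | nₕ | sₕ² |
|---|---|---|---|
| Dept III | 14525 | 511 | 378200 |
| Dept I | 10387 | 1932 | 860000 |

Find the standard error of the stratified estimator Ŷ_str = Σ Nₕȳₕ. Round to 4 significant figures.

Var(Ŷ_str) = Σₕ Nₕ²(1 − fₕ)sₕ²/nₕ.
Dept III: 14525²·(1 − 511/14525)·378200/511 = 1.5065338 × 10^11.
Dept I: 10387²·(1 − 1932/10387)·860000/1932 = 3.9092647 × 10^10.
Sum = 1.8974603 × 10^11.
SE = √(1.8974603 × 10^11) = 435600.

435600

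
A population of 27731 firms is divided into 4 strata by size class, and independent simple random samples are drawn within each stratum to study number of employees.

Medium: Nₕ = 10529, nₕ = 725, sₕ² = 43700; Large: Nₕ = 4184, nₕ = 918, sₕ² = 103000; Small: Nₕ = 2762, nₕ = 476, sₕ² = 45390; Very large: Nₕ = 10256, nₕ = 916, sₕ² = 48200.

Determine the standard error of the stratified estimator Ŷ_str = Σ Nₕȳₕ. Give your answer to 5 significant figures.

Var(Ŷ_str) = Σₕ Nₕ²(1 − fₕ)sₕ²/nₕ.
Medium: 10529²·(1 − 725/10529)·43700/725 = 6.2220552 × 10^9.
Large: 4184²·(1 − 918/4184)·103000/918 = 1.5332127 × 10^9.
Small: 2762²·(1 − 476/2762)·45390/476 = 6.0207852 × 10^8.
Very large: 10256²·(1 − 916/10256)·48200/916 = 5.0405329 × 10^9.
Sum = 1.3397879 × 10^10.
SE = √(1.3397879 × 10^10) = 115750.

115750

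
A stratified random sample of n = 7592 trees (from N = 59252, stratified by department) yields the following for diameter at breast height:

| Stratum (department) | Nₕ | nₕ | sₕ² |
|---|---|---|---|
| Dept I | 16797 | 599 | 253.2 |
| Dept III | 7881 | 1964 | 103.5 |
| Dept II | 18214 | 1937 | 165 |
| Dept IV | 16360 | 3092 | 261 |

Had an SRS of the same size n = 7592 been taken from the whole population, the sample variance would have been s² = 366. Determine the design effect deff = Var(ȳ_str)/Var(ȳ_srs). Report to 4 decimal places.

1.0913

Var(ȳ_str) = Σ Wₕ²(1−fₕ)sₕ²/nₕ with Wₕ = Nₕ/59252:
  Dept I: (16797/59252)²·(1−599/16797)·253.2/599 = 0.032758497
  Dept III: (7881/59252)²·(1−1964/7881)·103.5/1964 = 6.9996405 × 10^-4
  Dept II: (18214/59252)²·(1−1937/18214)·165/1937 = 0.007193297
  Dept IV: (16360/59252)²·(1−3092/16360)·261/3092 = 0.0052189574
  → Var(ȳ_str) = 0.045870715.
Var(ȳ_srs) = (1 − 7592/59252)·366/7592 = 0.042031634.
deff = 0.045870715 / 0.042031634 = 1.0913.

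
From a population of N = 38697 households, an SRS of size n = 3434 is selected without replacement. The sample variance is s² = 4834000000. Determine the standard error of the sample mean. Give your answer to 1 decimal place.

Under SRS without replacement, Var(ȳ) = (1 − f)·s²/n with f = n/N = 3434/38697 = 0.08874073.
Var(ȳ) = (1 − 0.08874073)·4834000000/3434 = 0.91125927·1.4076878 × 10^6 = 1.2827686 × 10^6.
SE(ȳ) = √(1.2827686 × 10^6) = 1132.6.

1132.6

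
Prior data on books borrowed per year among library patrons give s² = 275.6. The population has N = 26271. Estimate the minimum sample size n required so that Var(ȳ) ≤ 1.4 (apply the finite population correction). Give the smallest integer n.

Without fpc, n₀ = s²/D = 275.6/1.4 = 196.8571.
With fpc, (1 − n/N)·s²/n ≤ D requires n ≥ n₀/(1 + n₀/N) = 196.8571/(1 + 196.8571/26271) = 195.3930.
Rounding up, n = 196.

196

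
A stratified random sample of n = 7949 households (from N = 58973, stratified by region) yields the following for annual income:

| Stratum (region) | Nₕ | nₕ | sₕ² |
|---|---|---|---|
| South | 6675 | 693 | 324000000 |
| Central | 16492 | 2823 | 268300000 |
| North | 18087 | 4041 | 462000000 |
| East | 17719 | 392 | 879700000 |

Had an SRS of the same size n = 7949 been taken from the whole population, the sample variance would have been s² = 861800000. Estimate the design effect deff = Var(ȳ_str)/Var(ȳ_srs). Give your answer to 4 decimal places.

Var(ȳ_str) = Σ Wₕ²(1−fₕ)sₕ²/nₕ with Wₕ = Nₕ/58973:
  South: (6675/58973)²·(1−693/6675)·324000000/693 = 5367.8826
  Central: (16492/58973)²·(1−2823/16492)·268300000/2823 = 6160.464
  North: (18087/58973)²·(1−4041/18087)·462000000/4041 = 8351.5269
  East: (17719/58973)²·(1−392/17719)·879700000/392 = 198109.21
  → Var(ȳ_str) = 217989.08.
Var(ȳ_srs) = (1 − 7949/58973)·861800000/7949 = 93802.686.
deff = 217989.08 / 93802.686 = 2.3239.

2.3239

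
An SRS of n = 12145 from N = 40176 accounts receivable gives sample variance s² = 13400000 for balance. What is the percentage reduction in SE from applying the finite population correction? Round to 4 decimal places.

f = n/N = 12145/40176 = 0.30229490.
SE_no-fpc = √(s²/n) = 33.216482; SE_fpc = √((1−f)s²/n) = 27.74531.
Ratio = √(1−f) = 0.83528743. Reduction = 100·(1 − 0.83528743) = 16.4713%.

16.4713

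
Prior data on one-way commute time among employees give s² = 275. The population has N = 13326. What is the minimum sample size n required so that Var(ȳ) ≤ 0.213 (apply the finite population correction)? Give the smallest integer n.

1178

Without fpc, n₀ = s²/D = 275/0.213 = 1291.0798.
With fpc, (1 − n/N)·s²/n ≤ D requires n ≥ n₀/(1 + n₀/N) = 1291.0798/(1 + 1291.0798/13326) = 1177.0429.
Rounding up, n = 1178.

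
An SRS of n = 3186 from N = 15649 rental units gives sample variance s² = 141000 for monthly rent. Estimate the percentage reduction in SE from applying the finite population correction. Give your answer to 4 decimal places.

f = n/N = 3186/15649 = 0.20359128.
SE_no-fpc = √(s²/n) = 6.6525274; SE_fpc = √((1−f)s²/n) = 5.9368308.
Ratio = √(1−f) = 0.89241734. Reduction = 100·(1 − 0.89241734) = 10.7583%.

10.7583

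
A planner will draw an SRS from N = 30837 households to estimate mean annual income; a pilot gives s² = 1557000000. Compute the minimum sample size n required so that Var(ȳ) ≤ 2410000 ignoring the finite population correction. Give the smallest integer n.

647

Without fpc, n₀ = s²/D = 1557000000/2410000 = 646.0581.
Rounding up, n = 647.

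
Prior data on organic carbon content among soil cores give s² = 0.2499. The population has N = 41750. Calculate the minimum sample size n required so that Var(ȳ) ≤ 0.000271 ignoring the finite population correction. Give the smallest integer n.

Without fpc, n₀ = s²/D = 0.2499/0.000271 = 922.1402.
Rounding up, n = 923.

923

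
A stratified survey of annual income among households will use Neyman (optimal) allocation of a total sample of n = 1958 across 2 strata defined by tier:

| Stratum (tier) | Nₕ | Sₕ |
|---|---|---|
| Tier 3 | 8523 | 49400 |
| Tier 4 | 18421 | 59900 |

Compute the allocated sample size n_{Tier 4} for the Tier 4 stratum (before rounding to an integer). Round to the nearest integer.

Neyman allocation: nₕ = n·NₕSₕ / Σⱼ NⱼSⱼ.
Σ NⱼSⱼ = 8523·49400 + 18421·59900 = 1.5244541 × 10^9.
n_{Tier 4} = 1958·18421·59900 / (1.5244541 × 10^9) = 1417.

1417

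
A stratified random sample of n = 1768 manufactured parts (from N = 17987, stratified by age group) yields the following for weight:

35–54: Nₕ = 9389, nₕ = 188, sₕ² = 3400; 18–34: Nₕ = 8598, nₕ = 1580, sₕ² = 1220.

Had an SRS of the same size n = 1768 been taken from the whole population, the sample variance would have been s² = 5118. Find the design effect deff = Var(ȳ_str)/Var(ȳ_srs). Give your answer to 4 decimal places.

1.9052

Var(ȳ_str) = Σ Wₕ²(1−fₕ)sₕ²/nₕ with Wₕ = Nₕ/17987:
  35–54: (9389/17987)²·(1−188/9389)·3400/188 = 4.8290085
  18–34: (8598/17987)²·(1−1580/8598)·1220/1580 = 0.14401114
  → Var(ȳ_str) = 4.9730196.
Var(ȳ_srs) = (1 − 1768/17987)·5118/1768 = 2.6102575.
deff = 4.9730196 / 2.6102575 = 1.9052.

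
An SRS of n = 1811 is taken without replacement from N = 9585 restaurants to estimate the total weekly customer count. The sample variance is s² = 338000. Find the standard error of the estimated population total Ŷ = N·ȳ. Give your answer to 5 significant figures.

Var(Ŷ) = N²·Var(ȳ) = N²·(1 − n/N)·s²/n.
f = 1811/9585 = 0.18894105; Var(ȳ) = 0.81105895·338000/1811 = 151.37378.
Var(Ŷ) = 9585² · 151.37378 = 1.3907046 × 10^10.
SE(Ŷ) = √(1.3907046 × 10^10) = 117930.

117930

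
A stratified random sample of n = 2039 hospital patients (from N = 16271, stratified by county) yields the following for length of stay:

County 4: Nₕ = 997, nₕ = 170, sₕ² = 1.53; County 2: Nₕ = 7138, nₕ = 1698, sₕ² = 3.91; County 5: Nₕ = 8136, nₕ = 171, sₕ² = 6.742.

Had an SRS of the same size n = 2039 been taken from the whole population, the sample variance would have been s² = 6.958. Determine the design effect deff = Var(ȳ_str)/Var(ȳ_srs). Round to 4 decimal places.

3.3558

Var(ȳ_str) = Σ Wₕ²(1−fₕ)sₕ²/nₕ with Wₕ = Nₕ/16271:
  County 4: (997/16271)²·(1−170/997)·1.53/170 = 2.8029457 × 10^-5
  County 2: (7138/16271)²·(1−1698/7138)·3.91/1698 = 3.3774274 × 10^-4
  County 5: (8136/16271)²·(1−171/8136)·6.742/171 = 0.0096507456
  → Var(ȳ_str) = 0.010016518.
Var(ȳ_srs) = (1 − 2039/16271)·6.958/2039 = 0.0029848251.
deff = 0.010016518 / 0.0029848251 = 3.3558.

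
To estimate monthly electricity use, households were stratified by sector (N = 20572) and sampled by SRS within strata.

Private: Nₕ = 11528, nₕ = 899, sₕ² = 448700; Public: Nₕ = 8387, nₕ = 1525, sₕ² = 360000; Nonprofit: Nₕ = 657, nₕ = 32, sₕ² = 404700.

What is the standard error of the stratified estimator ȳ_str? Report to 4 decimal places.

Var(ȳ_str) = Σₕ Wₕ²(1 − fₕ)sₕ²/nₕ with Wₕ = Nₕ/N, N = 20572.
Private: Wₕ = 0.56037332; term = 0.56037332²·(1 − 0.07798404)·448700/899 = 144.50728.
Public: Wₕ = 0.40769006; term = 0.40769006²·(1 − 0.18182902)·360000/1525 = 32.102362.
Nonprofit: Wₕ = 0.03193661; term = 0.03193661²·(1 − 0.04870624)·404700/32 = 12.270876.
Sum = 188.88052.
SE = √(188.88052) = 13.7434.

13.7434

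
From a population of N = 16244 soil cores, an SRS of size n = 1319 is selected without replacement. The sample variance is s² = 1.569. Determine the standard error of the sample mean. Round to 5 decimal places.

0.03306

Under SRS without replacement, Var(ȳ) = (1 − f)·s²/n with f = n/N = 1319/16244 = 0.08119921.
Var(ȳ) = (1 − 0.08119921)·1.569/1319 = 0.91880079·0.0011895375 = 0.001092948.
SE(ȳ) = √(0.001092948) = 0.03306.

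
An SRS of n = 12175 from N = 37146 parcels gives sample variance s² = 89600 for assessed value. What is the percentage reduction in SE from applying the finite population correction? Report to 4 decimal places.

f = n/N = 12175/37146 = 0.32776073.
SE_no-fpc = √(s²/n) = 2.7128109; SE_fpc = √((1−f)s²/n) = 2.224239.
Ratio = √(1−f) = 0.81990199. Reduction = 100·(1 − 0.81990199) = 18.0098%.

18.0098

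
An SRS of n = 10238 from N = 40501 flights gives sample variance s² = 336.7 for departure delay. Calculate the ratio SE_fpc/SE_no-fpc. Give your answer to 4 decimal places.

0.8644

f = n/N = 10238/40501 = 0.25278388.
SE_no-fpc = √(s²/n) = 0.18134851; SE_fpc = √((1−f)s²/n) = 0.15676067.
Ratio = √(1−f) = 0.86441663.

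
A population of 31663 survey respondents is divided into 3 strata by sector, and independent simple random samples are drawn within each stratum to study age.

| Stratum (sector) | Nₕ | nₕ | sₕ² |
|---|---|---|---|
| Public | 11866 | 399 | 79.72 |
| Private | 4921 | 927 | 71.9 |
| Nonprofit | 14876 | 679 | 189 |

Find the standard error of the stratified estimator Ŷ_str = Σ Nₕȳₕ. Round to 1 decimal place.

9354.0

Var(Ŷ_str) = Σₕ Nₕ²(1 − fₕ)sₕ²/nₕ.
Public: 11866²·(1 − 399/11866)·79.72/399 = 2.7186203 × 10^7.
Private: 4921²·(1 − 927/4921)·71.9/927 = 1.5244409 × 10^6.
Nonprofit: 14876²·(1 − 679/14876)·189/679 = 5.8786118 × 10^7.
Sum = 8.7496762 × 10^7.
SE = √(8.7496762 × 10^7) = 9354.0.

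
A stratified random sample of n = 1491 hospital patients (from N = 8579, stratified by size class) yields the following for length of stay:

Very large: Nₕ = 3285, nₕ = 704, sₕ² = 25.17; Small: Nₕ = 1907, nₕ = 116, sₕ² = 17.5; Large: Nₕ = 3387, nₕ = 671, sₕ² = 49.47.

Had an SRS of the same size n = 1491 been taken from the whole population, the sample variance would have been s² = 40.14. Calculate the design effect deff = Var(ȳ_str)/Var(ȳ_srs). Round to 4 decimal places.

Var(ȳ_str) = Σ Wₕ²(1−fₕ)sₕ²/nₕ with Wₕ = Nₕ/8579:
  Very large: (3285/8579)²·(1−704/3285)·25.17/704 = 0.0041187042
  Small: (1907/8579)²·(1−116/1907)·17.5/116 = 0.0070008859
  Large: (3387/8579)²·(1−671/3387)·49.47/671 = 0.0092149083
  → Var(ȳ_str) = 0.020334498.
Var(ȳ_srs) = (1 − 1491/8579)·40.14/1491 = 0.022242662.
deff = 0.020334498 / 0.022242662 = 0.9142.

0.9142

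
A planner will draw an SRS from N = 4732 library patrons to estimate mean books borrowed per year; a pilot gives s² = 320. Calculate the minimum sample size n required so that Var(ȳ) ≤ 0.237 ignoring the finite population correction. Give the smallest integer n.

1351

Without fpc, n₀ = s²/D = 320/0.237 = 1350.2110.
Rounding up, n = 1351.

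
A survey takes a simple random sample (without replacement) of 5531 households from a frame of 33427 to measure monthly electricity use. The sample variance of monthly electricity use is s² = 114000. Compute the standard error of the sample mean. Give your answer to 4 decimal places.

4.1474

Under SRS without replacement, Var(ȳ) = (1 − f)·s²/n with f = n/N = 5531/33427 = 0.16546504.
Var(ȳ) = (1 − 0.16546504)·114000/5531 = 0.83453496·20.611101 = 17.200684.
SE(ȳ) = √(17.200684) = 4.1474.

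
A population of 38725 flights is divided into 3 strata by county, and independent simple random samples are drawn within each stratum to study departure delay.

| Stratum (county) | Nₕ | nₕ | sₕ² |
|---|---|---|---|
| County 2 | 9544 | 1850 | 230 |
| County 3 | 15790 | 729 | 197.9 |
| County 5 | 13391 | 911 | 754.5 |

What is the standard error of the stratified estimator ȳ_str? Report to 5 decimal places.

Var(ȳ_str) = Σₕ Wₕ²(1 − fₕ)sₕ²/nₕ with Wₕ = Nₕ/N, N = 38725.
County 2: Wₕ = 0.24645578; term = 0.24645578²·(1 − 0.19383906)·230/1850 = 0.0060877368.
County 3: Wₕ = 0.40774693; term = 0.40774693²·(1 − 0.04616846)·197.9/729 = 0.043049821.
County 5: Wₕ = 0.34579729; term = 0.34579729²·(1 − 0.06803077)·754.5/911 = 0.09229658.
Sum = 0.14143414.
SE = √(0.14143414) = 0.37608.

0.37608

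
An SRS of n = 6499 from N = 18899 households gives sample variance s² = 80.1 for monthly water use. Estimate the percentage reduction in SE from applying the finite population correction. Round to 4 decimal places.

f = n/N = 6499/18899 = 0.34388063.
SE_no-fpc = √(s²/n) = 0.1110179; SE_fpc = √((1−f)s²/n) = 0.089925823.
Ratio = √(1−f) = 0.81001196. Reduction = 100·(1 − 0.81001196) = 18.9988%.

18.9988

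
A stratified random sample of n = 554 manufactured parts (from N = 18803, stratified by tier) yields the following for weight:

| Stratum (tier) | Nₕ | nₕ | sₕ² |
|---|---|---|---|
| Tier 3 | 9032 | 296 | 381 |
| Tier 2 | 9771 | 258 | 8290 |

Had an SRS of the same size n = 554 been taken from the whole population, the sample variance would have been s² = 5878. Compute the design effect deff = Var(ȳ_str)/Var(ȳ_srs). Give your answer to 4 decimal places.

Var(ȳ_str) = Σ Wₕ²(1−fₕ)sₕ²/nₕ with Wₕ = Nₕ/18803:
  Tier 3: (9032/18803)²·(1−296/9032)·381/296 = 0.28726025
  Tier 2: (9771/18803)²·(1−258/9771)·8290/258 = 8.447672
  → Var(ȳ_str) = 8.7349323.
Var(ȳ_srs) = (1 − 554/18803)·5878/554 = 10.297499.
deff = 8.7349323 / 10.297499 = 0.8483.

0.8483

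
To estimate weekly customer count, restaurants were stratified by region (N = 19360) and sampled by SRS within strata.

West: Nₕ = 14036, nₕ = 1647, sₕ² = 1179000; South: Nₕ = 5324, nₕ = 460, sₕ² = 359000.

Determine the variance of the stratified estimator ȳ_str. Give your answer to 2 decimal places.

386.04

Var(ȳ_str) = Σₕ Wₕ²(1 − fₕ)sₕ²/nₕ with Wₕ = Nₕ/N, N = 19360.
West: Wₕ = 0.72500000; term = 0.72500000²·(1 − 0.11734112)·1179000/1647 = 332.11548.
South: Wₕ = 0.27500000; term = 0.27500000²·(1 − 0.08640120)·359000/460 = 53.920949.
Sum = 386.03643.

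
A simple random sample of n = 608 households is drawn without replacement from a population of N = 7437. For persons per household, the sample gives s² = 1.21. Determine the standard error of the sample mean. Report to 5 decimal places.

Under SRS without replacement, Var(ȳ) = (1 − f)·s²/n with f = n/N = 608/7437 = 0.08175340.
Var(ȳ) = (1 − 0.08175340)·1.21/608 = 0.91824660·0.0019901316 = 0.0018274316.
SE(ȳ) = √(0.0018274316) = 0.04275.

0.04275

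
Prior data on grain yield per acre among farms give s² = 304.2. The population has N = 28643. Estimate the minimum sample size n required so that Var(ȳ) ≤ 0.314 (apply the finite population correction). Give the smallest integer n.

Without fpc, n₀ = s²/D = 304.2/0.314 = 968.7898.
With fpc, (1 − n/N)·s²/n ≤ D requires n ≥ n₀/(1 + n₀/N) = 968.7898/(1 + 968.7898/28643) = 937.0945.
Rounding up, n = 938.

938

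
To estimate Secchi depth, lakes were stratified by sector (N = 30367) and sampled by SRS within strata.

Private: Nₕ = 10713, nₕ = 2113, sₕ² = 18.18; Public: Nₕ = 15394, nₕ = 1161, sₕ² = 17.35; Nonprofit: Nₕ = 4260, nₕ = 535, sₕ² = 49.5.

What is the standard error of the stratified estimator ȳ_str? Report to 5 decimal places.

0.07748

Var(ȳ_str) = Σₕ Wₕ²(1 − fₕ)sₕ²/nₕ with Wₕ = Nₕ/N, N = 30367.
Private: Wₕ = 0.35278427; term = 0.35278427²·(1 − 0.19723700)·18.18/2113 = 8.5960743 × 10^-4.
Public: Wₕ = 0.50693187; term = 0.50693187²·(1 − 0.07541899)·17.35/1161 = 0.003550679.
Nonprofit: Wₕ = 0.14028386; term = 0.14028386²·(1 − 0.12558685)·49.5/535 = 0.0015921483.
Sum = 0.0060024347.
SE = √(0.0060024347) = 0.07748.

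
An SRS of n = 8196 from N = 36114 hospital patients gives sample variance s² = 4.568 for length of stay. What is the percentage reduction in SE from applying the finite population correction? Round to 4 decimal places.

12.0766

f = n/N = 8196/36114 = 0.22694800.
SE_no-fpc = √(s²/n) = 0.023608156; SE_fpc = √((1−f)s²/n) = 0.020757088.
Ratio = √(1−f) = 0.87923376. Reduction = 100·(1 − 0.87923376) = 12.0766%.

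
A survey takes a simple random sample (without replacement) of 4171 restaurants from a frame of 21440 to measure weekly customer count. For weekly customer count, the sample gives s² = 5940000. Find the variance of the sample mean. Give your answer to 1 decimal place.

Under SRS without replacement, Var(ȳ) = (1 − f)·s²/n with f = n/N = 4171/21440 = 0.19454291.
Var(ȳ) = (1 − 0.19454291)·5940000/4171 = 0.80545709·1424.1189 = 1147.0667.

1147.1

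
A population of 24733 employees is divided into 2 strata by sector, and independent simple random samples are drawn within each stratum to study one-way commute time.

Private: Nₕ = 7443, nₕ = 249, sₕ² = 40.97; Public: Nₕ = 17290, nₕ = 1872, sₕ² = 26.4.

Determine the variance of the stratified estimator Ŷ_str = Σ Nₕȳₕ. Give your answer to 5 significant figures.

1.2570 × 10^7

Var(Ŷ_str) = Σₕ Nₕ²(1 − fₕ)sₕ²/nₕ.
Private: 7443²·(1 − 249/7443)·40.97/249 = 8.8101858 × 10^6.
Public: 17290²·(1 − 1872/17290)·26.4/1872 = 3.7594223 × 10^6.
Sum = 1.2569608 × 10^7.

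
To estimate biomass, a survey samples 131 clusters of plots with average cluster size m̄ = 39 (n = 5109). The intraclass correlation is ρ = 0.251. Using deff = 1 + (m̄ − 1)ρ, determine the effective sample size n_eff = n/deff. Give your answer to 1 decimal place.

484.8

deff = 1 + (39 − 1)·0.251 = 1 + 9.538 = 10.538.
n_eff = 5109 / 10.538 = 484.8.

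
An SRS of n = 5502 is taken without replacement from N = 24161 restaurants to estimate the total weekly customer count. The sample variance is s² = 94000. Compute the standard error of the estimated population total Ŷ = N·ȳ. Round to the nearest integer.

Var(Ŷ) = N²·Var(ȳ) = N²·(1 − n/N)·s²/n.
f = 5502/24161 = 0.22772236; Var(ȳ) = 0.77227764·94000/5502 = 13.194129.
Var(Ŷ) = 24161² · 13.194129 = 7.7021245 × 10^9.
SE(Ŷ) = √(7.7021245 × 10^9) = 87762.

87762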